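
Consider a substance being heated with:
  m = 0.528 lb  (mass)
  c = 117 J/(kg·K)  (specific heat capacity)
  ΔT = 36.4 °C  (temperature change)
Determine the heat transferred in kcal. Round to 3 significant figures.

Directly: Q = mcΔT.
m = 0.528 lb = 0.2395 kg; c = 117 J/(kg·K); ΔT = 36.4 °C = 36.40 K.
Q = 1020 J
1020 J × (1 kcal / 4184 J) = 0.2438 kcal

0.244 kcal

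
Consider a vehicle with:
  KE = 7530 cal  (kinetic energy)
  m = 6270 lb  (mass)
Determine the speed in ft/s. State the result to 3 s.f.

15.4 ft/s

Solving KE = ½mv² for v: v = √(2·KE/m).
KE = 7530 cal = 31506 J; m = 6270 lb = 2844 kg.
v = 4.707 m/s
4.707 m/s × (1 ft/s / 0.3048 m/s) = 15.44 ft/s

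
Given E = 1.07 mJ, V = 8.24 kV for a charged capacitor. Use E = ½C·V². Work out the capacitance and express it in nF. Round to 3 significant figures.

0.0315 nF

Rearranging E = ½C·V² for C: C = 2E/V².
E = 1.07 mJ = 0.001070 J; V = 8.24 kV = 8240 V.
C = 3.152×10^-11 F
3.152×10^-11 F × (1 nF / 1.000×10^-9 F) = 0.03152 nF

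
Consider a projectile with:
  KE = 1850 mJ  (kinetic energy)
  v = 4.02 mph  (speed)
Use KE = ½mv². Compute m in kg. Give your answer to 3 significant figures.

Rearranging: m = 2·KE/v².
KE = 1850 mJ = 1.850 J; v = 4.02 mph = 1.797 m/s.
m = 1.146 kg

1.15 kg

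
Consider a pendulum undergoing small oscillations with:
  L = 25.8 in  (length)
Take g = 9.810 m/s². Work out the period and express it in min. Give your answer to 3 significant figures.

0.0271 min

T is given directly by: T = 2π√(L/g).
L = 25.8 in = 0.6553 m; g = 9.810 m/s².
T = 1.624 s
1.624 s × (1 min / 60.00 s) = 0.02707 min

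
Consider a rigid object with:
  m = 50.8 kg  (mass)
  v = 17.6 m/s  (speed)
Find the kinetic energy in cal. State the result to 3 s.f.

Directly: KE = ½mv².
m = 50.8 kg; v = 17.6 m/s.
KE = 7868 J
7868 J × (1 cal / 4.184 J) = 1880 cal

1880 cal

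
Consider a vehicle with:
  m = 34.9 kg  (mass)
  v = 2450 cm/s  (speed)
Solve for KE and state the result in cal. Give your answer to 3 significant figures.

2500 cal

Directly: KE = ½mv².
m = 34.9 kg; v = 2450 cm/s = 24.50 m/s.
KE = 10474 J  (the unit combination reduces to kg·m²/s² = J)
10474 J × (1 cal / 4.184 J) = 2503 cal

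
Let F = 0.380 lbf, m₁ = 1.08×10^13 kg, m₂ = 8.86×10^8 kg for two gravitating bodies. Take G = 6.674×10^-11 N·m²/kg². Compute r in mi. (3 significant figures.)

382 mi

From Newton's law of gravitation: r = √(G·m₁m₂/F).
F = 0.380 lbf = 1.690 N; m₁ = 1.08×10^13 kg; m₂ = 8.86×10^8 kg; G = 6.674×10^-11 N·m²/kg².
r = 6.147×10^5 m
6.147×10^5 m × (1 mi / 1609 m) = 381.9 mi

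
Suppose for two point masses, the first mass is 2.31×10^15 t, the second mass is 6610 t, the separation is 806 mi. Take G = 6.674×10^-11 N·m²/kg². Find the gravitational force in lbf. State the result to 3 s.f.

From Newton's law of gravitation: F = Gm₁m₂/r².
m₁ = 2.31×10^15 t = 2.310×10^18 kg; m₂ = 6610 t = 6.610×10^6 kg; r = 806 mi = 1.297×10^6 m; G = 6.674×10^-11 N·m²/kg².
F = 605.7 N
605.7 N × (1 lbf / 4.448 N) = 136.2 lbf

136 lbf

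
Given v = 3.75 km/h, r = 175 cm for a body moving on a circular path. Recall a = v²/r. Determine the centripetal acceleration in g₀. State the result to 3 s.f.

a is given directly by: a = v²/r.
v = 3.75 km/h = 1.042 m/s; r = 175 cm = 1.750 m.
a = 0.6200 m/s²
0.6200 m/s² × (1 g₀ / 9.807 m/s²) = 0.06323 g₀

0.0632 g₀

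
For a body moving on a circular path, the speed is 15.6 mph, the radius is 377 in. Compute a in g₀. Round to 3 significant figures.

Directly: a = v²/r.
v = 15.6 mph = 6.974 m/s; r = 377 in = 9.576 m.
a = 5.079 m/s²
5.079 m/s² × (1 g₀ / 9.807 m/s²) = 0.5179 g₀

0.518 g₀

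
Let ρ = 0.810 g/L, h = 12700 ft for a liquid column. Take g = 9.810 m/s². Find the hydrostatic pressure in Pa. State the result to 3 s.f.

P is given directly by: P = ρgh.
ρ = 0.810 g/L = 0.8100 kg/m³; h = 12700 ft = 3871 m; g = 9.810 m/s².
P = 30759 Pa  (the unit combination reduces to kg/(m·s²) = Pa)

30800 Pa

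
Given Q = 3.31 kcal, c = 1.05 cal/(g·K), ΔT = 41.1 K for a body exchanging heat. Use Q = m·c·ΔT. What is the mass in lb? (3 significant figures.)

Rearranging Q = m·c·ΔT for m: m = Q/(c·ΔT).
Q = 3.31 kcal = 13849 J; c = 1.05 cal/(g·K) = 4393 J/(kg·K); ΔT = 41.1 K.
m = 0.07670 kg
0.07670 kg × (1 lb / 0.4536 kg) = 0.1691 lb

0.169 lb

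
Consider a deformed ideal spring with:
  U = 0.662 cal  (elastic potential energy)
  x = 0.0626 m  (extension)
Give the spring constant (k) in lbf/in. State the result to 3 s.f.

8.07 lbf/in

Solving U = ½k·x² for k: k = 2U/x².
U = 0.662 cal = 2.770 J; x = 0.0626 m.
k = 1414 N/m
1414 N/m × (1 lbf/in / 175.1 N/m) = 8.072 lbf/in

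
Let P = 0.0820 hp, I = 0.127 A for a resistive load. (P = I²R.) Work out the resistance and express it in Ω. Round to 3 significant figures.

3790 Ω

Solving P = I²R for R: R = P/I².
P = 0.0820 hp = 61.15 W; I = 0.127 A.
R = 3791 Ω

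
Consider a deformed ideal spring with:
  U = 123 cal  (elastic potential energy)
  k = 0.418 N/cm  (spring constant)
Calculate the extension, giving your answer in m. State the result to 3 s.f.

Rearranging U = ½k·x² for x: x = √(2U/k).
U = 123 cal = 514.6 J; k = 0.418 N/cm = 41.80 N/m.
x = 4.962 m

4.96 m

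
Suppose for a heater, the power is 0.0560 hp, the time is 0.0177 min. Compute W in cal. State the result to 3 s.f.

10.6 cal

Solving P = W/t for W: W = P·t.
P = 0.0560 hp = 41.76 W; t = 0.0177 min = 1.062 s.
W = 44.35 J  (the unit combination reduces to kg·m²/s² = J)
44.35 J × (1 cal / 4.184 J) = 10.60 cal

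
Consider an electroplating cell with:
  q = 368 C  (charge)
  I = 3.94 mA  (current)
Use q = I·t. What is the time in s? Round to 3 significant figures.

Rearranging q = I·t for t: t = q/I.
q = 368 C; I = 3.94 mA = 0.003940 A.
t = 93401 s

93400 s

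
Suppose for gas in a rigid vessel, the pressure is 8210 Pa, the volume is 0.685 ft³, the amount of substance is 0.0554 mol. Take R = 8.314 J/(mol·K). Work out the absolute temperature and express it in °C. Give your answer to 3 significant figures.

72.6 °C

From the ideal-gas law: T = PV/(nR).
P = 8210 Pa; V = 0.685 ft³ = 0.01940 m³; n = 0.0554 mol; R = 8.314 J/(mol·K).
T = 345.7 K
345.7 K − 273.15 = 72.60 °C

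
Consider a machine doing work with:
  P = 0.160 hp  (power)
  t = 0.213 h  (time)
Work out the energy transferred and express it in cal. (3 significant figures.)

Solving P = W/t for W: W = P·t.
P = 0.160 hp = 119.3 W; t = 0.213 h = 766.8 s.
W = 91488 J
91488 J × (1 cal / 4.184 J) = 21866 cal

21900 cal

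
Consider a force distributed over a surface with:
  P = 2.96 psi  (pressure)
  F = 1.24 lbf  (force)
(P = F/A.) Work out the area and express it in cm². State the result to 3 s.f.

2.70 cm²

Rearranging P = F/A for A: A = F/P.
P = 2.96 psi = 20408 Pa; F = 1.24 lbf = 5.516 N.
A = 2.703×10^-4 m²
2.703×10^-4 m² × (1 cm² / 1.000×10^-4 m²) = 2.703 cm²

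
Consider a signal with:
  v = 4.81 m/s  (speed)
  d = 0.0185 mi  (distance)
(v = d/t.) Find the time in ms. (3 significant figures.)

Rearranging v = d/t for t: t = d/v.
v = 4.81 m/s; d = 0.0185 mi = 29.77 m.
t = 6.190 s
6.190 s × (1 ms / 0.001000 s) = 6190 ms

6190 ms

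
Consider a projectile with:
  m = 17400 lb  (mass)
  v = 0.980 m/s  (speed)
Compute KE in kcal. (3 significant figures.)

0.906 kcal

KE is given directly by: KE = ½mv².
m = 17400 lb = 7893 kg; v = 0.980 m/s.
KE = 3790 J  (the unit combination reduces to kg·m²/s² = J)
3790 J × (1 kcal / 4184 J) = 0.9058 kcal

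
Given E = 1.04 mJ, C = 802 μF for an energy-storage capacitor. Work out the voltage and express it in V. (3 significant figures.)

1.61 V

Solving E = ½C·V² for V: V = √(2E/C).
E = 1.04 mJ = 0.001040 J; C = 802 μF = 8.020×10^-4 F.
V = 1.610 V  (the unit combination reduces to kg·m²/(A·s³) = V)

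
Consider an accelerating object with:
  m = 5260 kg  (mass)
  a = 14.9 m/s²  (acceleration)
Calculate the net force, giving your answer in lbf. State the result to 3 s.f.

17600 lbf

From Newton's second law: F = m·a.
m = 5260 kg; a = 14.9 m/s².
F = 78374 N
78374 N × (1 lbf / 4.448 N) = 17619 lbf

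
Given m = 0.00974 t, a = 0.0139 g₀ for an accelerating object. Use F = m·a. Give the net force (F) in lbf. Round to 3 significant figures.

0.298 lbf

From Newton's second law: F = m·a.
m = 0.00974 t = 9.740 kg; a = 0.0139 g₀ = 0.1363 m/s².
F = 1.328 N  (the unit combination reduces to kg·m/s² = N)
1.328 N × (1 lbf / 4.448 N) = 0.2985 lbf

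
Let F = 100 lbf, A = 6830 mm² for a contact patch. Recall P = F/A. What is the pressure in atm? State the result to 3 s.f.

Directly: P = F/A.
F = 100 lbf = 444.8 N; A = 6830 mm² = 0.006830 m².
P = 65128 Pa
65128 Pa × (1 atm / 1.013×10^5 Pa) = 0.6428 atm

0.643 atm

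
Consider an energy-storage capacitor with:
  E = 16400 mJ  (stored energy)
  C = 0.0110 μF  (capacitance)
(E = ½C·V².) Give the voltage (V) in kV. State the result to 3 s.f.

54.6 kV

Rearranging: V = √(2E/C).
E = 16400 mJ = 16.40 J; C = 0.0110 μF = 1.100×10^-8 F.
V = 54606 V  (the unit combination reduces to kg·m²/(A·s³) = V)
54606 V × (1 kV / 1000 V) = 54.61 kV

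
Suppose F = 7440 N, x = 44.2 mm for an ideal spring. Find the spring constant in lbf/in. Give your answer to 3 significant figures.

961 lbf/in

Solving F = k·x for k: k = F/x.
F = 7440 N; x = 44.2 mm = 0.04420 m.
k = 1.683×10^5 N/m
1.683×10^5 N/m × (1 lbf/in / 175.1 N/m) = 961.2 lbf/in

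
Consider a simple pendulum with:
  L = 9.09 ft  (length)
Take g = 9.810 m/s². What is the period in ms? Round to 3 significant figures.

T is given directly by: T = 2π√(L/g).
L = 9.09 ft = 2.771 m; g = 9.810 m/s².
T = 3.339 s
3.339 s × (1 ms / 0.001000 s) = 3339 ms

3340 ms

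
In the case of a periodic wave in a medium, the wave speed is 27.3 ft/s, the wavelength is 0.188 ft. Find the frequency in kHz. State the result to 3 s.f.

0.145 kHz

Rearranging: f = v/λ.
v = 27.3 ft/s = 8.321 m/s; λ = 0.188 ft = 0.05730 m.
f = 145.2 Hz
145.2 Hz × (1 kHz / 1000 Hz) = 0.1452 kHz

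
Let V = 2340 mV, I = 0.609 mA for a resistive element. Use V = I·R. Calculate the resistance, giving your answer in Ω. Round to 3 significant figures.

3840 Ω

From Ohm's law: R = V/I.
V = 2340 mV = 2.340 V; I = 0.609 mA = 6.090×10^-4 A.
R = 3842 Ω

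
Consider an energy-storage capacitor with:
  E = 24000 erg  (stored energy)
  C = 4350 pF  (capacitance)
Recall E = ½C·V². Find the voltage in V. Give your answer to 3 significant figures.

Solving E = ½C·V² for V: V = √(2E/C).
E = 24000 erg = 0.002400 J; C = 4350 pF = 4.350×10^-9 F.
V = 1050 V

1050 V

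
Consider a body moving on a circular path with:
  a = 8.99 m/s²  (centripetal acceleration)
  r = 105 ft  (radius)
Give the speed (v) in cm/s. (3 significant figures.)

Solving a = v²/r for v: v = √(a·r).
a = 8.99 m/s²; r = 105 ft = 32.00 m.
v = 16.96 m/s
16.96 m/s × (1 cm/s / 0.01000 m/s) = 1696 cm/s

1700 cm/s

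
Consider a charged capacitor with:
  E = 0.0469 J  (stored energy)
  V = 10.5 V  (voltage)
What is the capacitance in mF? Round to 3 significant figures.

Rearranging E = ½C·V² for C: C = 2E/V².
E = 0.0469 J; V = 10.5 V.
C = 8.508×10^-4 F
8.508×10^-4 F × (1 mF / 0.001000 F) = 0.8508 mF

0.851 mF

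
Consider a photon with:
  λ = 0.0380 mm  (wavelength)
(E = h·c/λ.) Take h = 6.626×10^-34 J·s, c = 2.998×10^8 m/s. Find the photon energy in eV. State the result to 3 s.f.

0.0326 eV

E is given directly by: E = hc/λ.
λ = 0.0380 mm = 3.800×10^-5 m; h = 6.626×10^-34 J·s; c = 2.998×10^8 m/s.
E = 5.228×10^-21 J
5.228×10^-21 J × (1 eV / 1.602×10^-19 J) = 0.03263 eV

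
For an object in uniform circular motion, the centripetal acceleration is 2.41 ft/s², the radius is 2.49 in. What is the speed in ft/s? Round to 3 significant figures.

Rearranging: v = √(a·r).
a = 2.41 ft/s² = 0.7346 m/s²; r = 2.49 in = 0.06325 m.
v = 0.2155 m/s
0.2155 m/s × (1 ft/s / 0.3048 m/s) = 0.7072 ft/s

0.707 ft/s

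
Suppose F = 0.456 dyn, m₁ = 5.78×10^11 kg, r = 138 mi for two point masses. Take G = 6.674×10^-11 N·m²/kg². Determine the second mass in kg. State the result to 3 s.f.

5830 kg

Solving F = G·m₁·m₂/r² for m₂: m₂ = F·r²/(G·m₁).
F = 0.456 dyn = 4.560×10^-6 N; m₁ = 5.78×10^11 kg; r = 138 mi = 2.221×10^5 m; G = 6.674×10^-11 N·m²/kg².
m₂ = 5831 kg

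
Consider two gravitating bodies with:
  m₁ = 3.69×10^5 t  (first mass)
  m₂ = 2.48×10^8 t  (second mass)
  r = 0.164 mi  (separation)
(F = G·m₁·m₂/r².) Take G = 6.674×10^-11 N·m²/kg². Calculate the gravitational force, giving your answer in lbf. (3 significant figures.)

F is given directly by: F = Gm₁m₂/r².
m₁ = 3.69×10^5 t = 3.690×10^8 kg; m₂ = 2.48×10^8 t = 2.480×10^11 kg; r = 0.164 mi = 263.9 m; G = 6.674×10^-11 N·m²/kg².
F = 87676 N  (the unit combination reduces to kg·m/s² = N)
87676 N × (1 lbf / 4.448 N) = 19710 lbf

19700 lbf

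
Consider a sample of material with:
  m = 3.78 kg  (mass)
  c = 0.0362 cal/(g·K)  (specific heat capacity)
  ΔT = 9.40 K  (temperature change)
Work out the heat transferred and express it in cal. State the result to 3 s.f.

1290 cal

Q is given directly by: Q = mcΔT.
m = 3.78 kg; c = 0.0362 cal/(g·K) = 151.5 J/(kg·K); ΔT = 9.40 K.
Q = 5382 J
5382 J × (1 cal / 4.184 J) = 1286 cal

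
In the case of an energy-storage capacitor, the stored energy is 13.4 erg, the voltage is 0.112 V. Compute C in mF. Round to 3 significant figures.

Rearranging: C = 2E/V².
E = 13.4 erg = 1.340×10^-6 J; V = 0.112 V.
C = 2.136×10^-4 F
2.136×10^-4 F × (1 mF / 0.001000 F) = 0.2136 mF

0.214 mF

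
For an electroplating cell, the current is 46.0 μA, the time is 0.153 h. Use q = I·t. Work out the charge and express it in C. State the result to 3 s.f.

0.0253 C

Directly: q = It.
I = 46.0 μA = 4.600×10^-5 A; t = 0.153 h = 550.8 s.
q = 0.02534 C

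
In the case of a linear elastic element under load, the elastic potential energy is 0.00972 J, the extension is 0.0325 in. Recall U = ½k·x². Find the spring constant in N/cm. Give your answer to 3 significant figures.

Rearranging: k = 2U/x².
U = 0.00972 J; x = 0.0325 in = 8.255×10^-4 m.
k = 28527 N/m
28527 N/m × (1 N/cm / 100.0 N/m) = 285.3 N/cm

285 N/cm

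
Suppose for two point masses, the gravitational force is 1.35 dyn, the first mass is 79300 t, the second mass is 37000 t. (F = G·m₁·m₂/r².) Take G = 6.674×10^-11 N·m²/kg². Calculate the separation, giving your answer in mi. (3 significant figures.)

From Newton's law of gravitation: r = √(G·m₁m₂/F).
F = 1.35 dyn = 1.350×10^-5 N; m₁ = 79300 t = 7.930×10^7 kg; m₂ = 37000 t = 3.700×10^7 kg; G = 6.674×10^-11 N·m²/kg².
r = 1.204×10^5 m
1.204×10^5 m × (1 mi / 1609 m) = 74.84 mi

74.8 mi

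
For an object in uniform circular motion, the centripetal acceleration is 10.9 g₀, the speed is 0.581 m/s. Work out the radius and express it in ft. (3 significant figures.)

Solving a = v²/r for r: r = v²/a.
a = 10.9 g₀ = 106.9 m/s²; v = 0.581 m/s.
r = 0.003158 m
0.003158 m × (1 ft / 0.3048 m) = 0.01036 ft

0.0104 ft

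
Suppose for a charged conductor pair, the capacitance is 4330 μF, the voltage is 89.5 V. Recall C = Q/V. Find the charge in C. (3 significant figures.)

Rearranging C = Q/V for Q: Q = CV.
C = 4330 μF = 0.004330 F; V = 89.5 V.
Q = 0.3875 C

0.388 C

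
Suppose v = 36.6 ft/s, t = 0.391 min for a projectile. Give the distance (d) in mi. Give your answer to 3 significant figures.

0.163 mi

Rearranging: d = v·t.
v = 36.6 ft/s = 11.16 m/s; t = 0.391 min = 23.46 s.
d = 261.7 m
261.7 m × (1 mi / 1609 m) = 0.1626 mi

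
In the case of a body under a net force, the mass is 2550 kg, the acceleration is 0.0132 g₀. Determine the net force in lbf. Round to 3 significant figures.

74.2 lbf

From Newton's second law: F = m·a.
m = 2550 kg; a = 0.0132 g₀ = 0.1294 m/s².
F = 330.1 N
330.1 N × (1 lbf / 4.448 N) = 74.21 lbf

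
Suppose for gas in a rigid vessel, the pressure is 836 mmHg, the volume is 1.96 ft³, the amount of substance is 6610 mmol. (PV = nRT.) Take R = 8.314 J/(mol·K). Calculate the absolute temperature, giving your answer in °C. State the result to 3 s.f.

-161 °C

From the ideal-gas law: T = PV/(nR).
P = 836 mmHg = 1.115×10^5 Pa; V = 1.96 ft³ = 0.05550 m³; n = 6610 mmol = 6.610 mol; R = 8.314 J/(mol·K).
T = 112.6 K
112.6 K − 273.15 = -160.6 °C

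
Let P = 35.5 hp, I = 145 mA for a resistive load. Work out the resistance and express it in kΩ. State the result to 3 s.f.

1260 kΩ

Rearranging: R = P/I².
P = 35.5 hp = 26472 W; I = 145 mA = 0.1450 A.
R = 1.259×10^6 Ω
1.259×10^6 Ω × (1 kΩ / 1000 Ω) = 1259 kΩ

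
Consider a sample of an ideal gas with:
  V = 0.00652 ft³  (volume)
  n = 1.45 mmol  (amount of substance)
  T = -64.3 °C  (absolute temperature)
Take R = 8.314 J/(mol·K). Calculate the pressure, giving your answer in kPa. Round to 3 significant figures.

13.6 kPa

From the ideal-gas law: P = nRT/V.
V = 0.00652 ft³ = 1.846×10^-4 m³; n = 1.45 mmol = 0.001450 mol; T = -64.3 °C = 208.8 K; R = 8.314 J/(mol·K).
P = 13637 Pa
13637 Pa × (1 kPa / 1000 Pa) = 13.64 kPa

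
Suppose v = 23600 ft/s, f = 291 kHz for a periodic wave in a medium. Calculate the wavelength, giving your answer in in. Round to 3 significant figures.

0.973 in

Rearranging: λ = v/f.
v = 23600 ft/s = 7193 m/s; f = 291 kHz = 2.910×10^5 Hz.
λ = 0.02472 m
0.02472 m × (1 in / 0.02540 m) = 0.9732 in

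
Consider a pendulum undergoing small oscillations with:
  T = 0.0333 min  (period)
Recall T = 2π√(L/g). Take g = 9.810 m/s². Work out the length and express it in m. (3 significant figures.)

0.992 m

Rearranging T = 2π√(L/g) for L: L = g·(T/2π)².
T = 0.0333 min = 1.998 s; g = 9.810 m/s².
L = 0.9920 m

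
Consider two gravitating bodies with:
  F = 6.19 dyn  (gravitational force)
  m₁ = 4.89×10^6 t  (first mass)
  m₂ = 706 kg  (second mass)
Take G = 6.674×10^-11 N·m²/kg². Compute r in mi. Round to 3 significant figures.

From Newton's law of gravitation: r = √(G·m₁m₂/F).
F = 6.19 dyn = 6.190×10^-5 N; m₁ = 4.89×10^6 t = 4.890×10^9 kg; m₂ = 706 kg; G = 6.674×10^-11 N·m²/kg².
r = 1929 m
1929 m × (1 mi / 1609 m) = 1.199 mi

1.20 mi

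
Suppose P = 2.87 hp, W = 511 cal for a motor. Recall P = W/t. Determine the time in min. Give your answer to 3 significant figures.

Rearranging P = W/t for t: t = W/P.
P = 2.87 hp = 2140 W; W = 511 cal = 2138 J.
t = 0.9990 s
0.9990 s × (1 min / 60.00 s) = 0.01665 min

0.0167 min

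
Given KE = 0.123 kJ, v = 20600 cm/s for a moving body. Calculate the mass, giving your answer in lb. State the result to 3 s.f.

0.0128 lb

Solving KE = ½mv² for m: m = 2·KE/v².
KE = 0.123 kJ = 123.0 J; v = 20600 cm/s = 206.0 m/s.
m = 0.005797 kg
0.005797 kg × (1 lb / 0.4536 kg) = 0.01278 lb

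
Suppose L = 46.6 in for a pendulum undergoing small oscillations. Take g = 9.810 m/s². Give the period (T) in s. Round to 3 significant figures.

T is given directly by: T = 2π√(L/g).
L = 46.6 in = 1.184 m; g = 9.810 m/s².
T = 2.183 s

2.18 s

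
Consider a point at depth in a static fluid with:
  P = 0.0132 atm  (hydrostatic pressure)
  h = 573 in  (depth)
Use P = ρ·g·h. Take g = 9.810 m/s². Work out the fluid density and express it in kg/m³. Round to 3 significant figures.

9.37 kg/m³

Rearranging: ρ = P/(g·h).
P = 0.0132 atm = 1337 Pa; h = 573 in = 14.55 m; g = 9.810 m/s².
ρ = 9.368 kg/m³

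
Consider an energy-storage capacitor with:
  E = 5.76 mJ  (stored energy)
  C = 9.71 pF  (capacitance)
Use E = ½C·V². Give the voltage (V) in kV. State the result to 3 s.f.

Rearranging: V = √(2E/C).
E = 5.76 mJ = 0.005760 J; C = 9.71 pF = 9.710×10^-12 F.
V = 34444 V
34444 V × (1 kV / 1000 V) = 34.44 kV

34.4 kV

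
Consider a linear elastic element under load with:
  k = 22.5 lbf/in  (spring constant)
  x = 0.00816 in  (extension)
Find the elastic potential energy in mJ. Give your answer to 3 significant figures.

Directly: U = ½kx².
k = 22.5 lbf/in = 3940 N/m; x = 0.00816 in = 2.073×10^-4 m.
U = 8.464×10^-5 J
8.464×10^-5 J × (1 mJ / 0.001000 J) = 0.08464 mJ

0.0846 mJ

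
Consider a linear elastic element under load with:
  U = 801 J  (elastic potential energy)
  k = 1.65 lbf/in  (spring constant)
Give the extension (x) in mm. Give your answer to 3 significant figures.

Rearranging: x = √(2U/k).
U = 801 J; k = 1.65 lbf/in = 289.0 N/m.
x = 2.355 m
2.355 m × (1 mm / 0.001000 m) = 2355 mm

2350 mm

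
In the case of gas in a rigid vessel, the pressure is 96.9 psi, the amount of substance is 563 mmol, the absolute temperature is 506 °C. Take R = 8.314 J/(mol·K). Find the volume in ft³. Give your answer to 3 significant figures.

0.193 ft³

From the ideal-gas law: V = nRT/P.
P = 96.9 psi = 6.681×10^5 Pa; n = 563 mmol = 0.5630 mol; T = 506 °C = 779.1 K; R = 8.314 J/(mol·K).
V = 0.005459 m³
0.005459 m³ × (1 ft³ / 0.02832 m³) = 0.1928 ft³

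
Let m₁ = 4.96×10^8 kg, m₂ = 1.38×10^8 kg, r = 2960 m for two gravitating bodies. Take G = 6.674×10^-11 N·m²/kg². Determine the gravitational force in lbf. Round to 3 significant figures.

0.117 lbf

F is given directly by: F = Gm₁m₂/r².
m₁ = 4.96×10^8 kg; m₂ = 1.38×10^8 kg; r = 2960 m; G = 6.674×10^-11 N·m²/kg².
F = 0.5214 N  (the unit combination reduces to kg·m/s² = N)
0.5214 N × (1 lbf / 4.448 N) = 0.1172 lbf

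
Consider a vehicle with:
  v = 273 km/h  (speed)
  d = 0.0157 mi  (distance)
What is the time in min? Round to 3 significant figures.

0.00555 min

Rearranging: t = d/v.
v = 273 km/h = 75.83 m/s; d = 0.0157 mi = 25.27 m.
t = 0.3332 s
0.3332 s × (1 min / 60.00 s) = 0.005553 min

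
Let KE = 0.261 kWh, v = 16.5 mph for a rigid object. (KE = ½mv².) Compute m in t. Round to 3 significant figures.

Solving KE = ½mv² for m: m = 2·KE/v².
KE = 0.261 kWh = 9.396×10^5 J; v = 16.5 mph = 7.376 m/s.
m = 34539 kg
34539 kg × (1 t / 1000 kg) = 34.54 t

34.5 t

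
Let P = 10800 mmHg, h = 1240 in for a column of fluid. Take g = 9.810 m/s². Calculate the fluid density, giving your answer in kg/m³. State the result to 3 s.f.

Rearranging P = ρ·g·h for ρ: ρ = P/(g·h).
P = 10800 mmHg = 1.440×10^6 Pa; h = 1240 in = 31.50 m; g = 9.810 m/s².
ρ = 4660 kg/m³

4660 kg/m³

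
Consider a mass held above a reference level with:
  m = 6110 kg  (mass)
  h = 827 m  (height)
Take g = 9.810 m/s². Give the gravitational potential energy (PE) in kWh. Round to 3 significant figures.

13.8 kWh

Directly: PE = mgh.
m = 6110 kg; h = 827 m; g = 9.810 m/s².
PE = 4.957×10^7 J
4.957×10^7 J × (1 kWh / 3.600×10^6 J) = 13.77 kWh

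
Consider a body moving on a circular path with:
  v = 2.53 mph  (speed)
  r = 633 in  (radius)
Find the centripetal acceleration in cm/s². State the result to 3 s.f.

Directly: a = v²/r.
v = 2.53 mph = 1.131 m/s; r = 633 in = 16.08 m.
a = 0.07956 m/s²
0.07956 m/s² × (1 cm/s² / 0.01000 m/s²) = 7.956 cm/s²

7.96 cm/s²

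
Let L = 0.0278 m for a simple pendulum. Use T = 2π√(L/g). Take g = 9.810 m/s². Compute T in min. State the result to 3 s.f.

0.00557 min

T is given directly by: T = 2π√(L/g).
L = 0.0278 m; g = 9.810 m/s².
T = 0.3345 s
0.3345 s × (1 min / 60.00 s) = 0.005575 min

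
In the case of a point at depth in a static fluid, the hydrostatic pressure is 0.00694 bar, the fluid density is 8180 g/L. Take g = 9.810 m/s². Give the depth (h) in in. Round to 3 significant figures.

0.340 in

Rearranging P = ρ·g·h for h: h = P/(ρ·g).
P = 0.00694 bar = 694.0 Pa; ρ = 8180 g/L = 8180 kg/m³; g = 9.810 m/s².
h = 0.008648 m
0.008648 m × (1 in / 0.02540 m) = 0.3405 in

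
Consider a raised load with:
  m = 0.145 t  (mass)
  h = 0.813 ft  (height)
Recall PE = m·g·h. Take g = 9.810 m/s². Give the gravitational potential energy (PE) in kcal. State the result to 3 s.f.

Directly: PE = mgh.
m = 0.145 t = 145.0 kg; h = 0.813 ft = 0.2478 m; g = 9.810 m/s².
PE = 352.5 J  (the unit combination reduces to kg·m²/s² = J)
352.5 J × (1 kcal / 4184 J) = 0.08425 kcal

0.0842 kcal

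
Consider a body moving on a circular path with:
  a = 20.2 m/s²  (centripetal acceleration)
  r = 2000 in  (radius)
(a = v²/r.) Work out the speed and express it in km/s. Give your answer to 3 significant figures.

0.0320 km/s

Rearranging: v = √(a·r).
a = 20.2 m/s²; r = 2000 in = 50.80 m.
v = 32.03 m/s
32.03 m/s × (1 km/s / 1000 m/s) = 0.03203 km/s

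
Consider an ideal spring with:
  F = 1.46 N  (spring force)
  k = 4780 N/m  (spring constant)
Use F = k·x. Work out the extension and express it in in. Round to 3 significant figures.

Rearranging: x = F/k.
F = 1.46 N; k = 4780 N/m.
x = 3.054×10^-4 m
3.054×10^-4 m × (1 in / 0.02540 m) = 0.01203 in

0.0120 in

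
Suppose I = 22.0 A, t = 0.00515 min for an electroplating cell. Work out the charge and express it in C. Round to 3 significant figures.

6.80 C

q is given directly by: q = It.
I = 22.0 A; t = 0.00515 min = 0.3090 s.
q = 6.798 C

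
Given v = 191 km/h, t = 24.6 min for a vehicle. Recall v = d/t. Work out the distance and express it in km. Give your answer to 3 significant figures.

78.3 km

Rearranging: d = v·t.
v = 191 km/h = 53.06 m/s; t = 24.6 min = 1476 s.
d = 78310 m
78310 m × (1 km / 1000 m) = 78.31 km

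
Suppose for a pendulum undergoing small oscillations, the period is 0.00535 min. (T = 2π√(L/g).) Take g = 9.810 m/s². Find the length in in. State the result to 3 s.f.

Solving T = 2π√(L/g) for L: L = g·(T/2π)².
T = 0.00535 min = 0.3210 s; g = 9.810 m/s².
L = 0.02560 m
0.02560 m × (1 in / 0.02540 m) = 1.008 in

1.01 in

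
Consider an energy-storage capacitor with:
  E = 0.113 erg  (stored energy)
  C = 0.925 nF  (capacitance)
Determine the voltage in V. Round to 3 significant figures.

4.94 V

Rearranging: V = √(2E/C).
E = 0.113 erg = 1.130×10^-8 J; C = 0.925 nF = 9.250×10^-10 F.
V = 4.943 V  (the unit combination reduces to kg·m²/(A·s³) = V)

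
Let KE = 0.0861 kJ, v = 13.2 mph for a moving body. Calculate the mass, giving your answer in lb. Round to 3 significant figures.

10.9 lb

Solving KE = ½mv² for m: m = 2·KE/v².
KE = 0.0861 kJ = 86.10 J; v = 13.2 mph = 5.901 m/s.
m = 4.945 kg
4.945 kg × (1 lb / 0.4536 kg) = 10.90 lb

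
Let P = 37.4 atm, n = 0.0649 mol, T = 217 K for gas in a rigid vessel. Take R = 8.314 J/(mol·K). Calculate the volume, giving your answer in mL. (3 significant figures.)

From the ideal-gas law: V = nRT/P.
P = 37.4 atm = 3.790×10^6 Pa; n = 0.0649 mol; T = 217 K; R = 8.314 J/(mol·K).
V = 3.090×10^-5 m³
3.090×10^-5 m³ × (1 mL / 1.000×10^-6 m³) = 30.90 mL

30.9 mL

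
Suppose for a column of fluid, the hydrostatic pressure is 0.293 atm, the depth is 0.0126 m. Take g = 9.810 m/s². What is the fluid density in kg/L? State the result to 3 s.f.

240 kg/L

Solving P = ρ·g·h for ρ: ρ = P/(g·h).
P = 0.293 atm = 29688 Pa; h = 0.0126 m; g = 9.810 m/s².
ρ = 2.402×10^5 kg/m³
2.402×10^5 kg/m³ × (1 kg/L / 1000 kg/m³) = 240.2 kg/L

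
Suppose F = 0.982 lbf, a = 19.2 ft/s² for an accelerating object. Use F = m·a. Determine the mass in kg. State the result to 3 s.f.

0.746 kg

Rearranging: m = F/a.
F = 0.982 lbf = 4.368 N; a = 19.2 ft/s² = 5.852 m/s².
m = 0.7464 kg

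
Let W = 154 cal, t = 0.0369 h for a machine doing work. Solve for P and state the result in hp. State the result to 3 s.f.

0.00650 hp

P is given directly by: P = W/t.
W = 154 cal = 644.3 J; t = 0.0369 h = 132.8 s.
P = 4.850 W  (the unit combination reduces to kg·m²/s³ = W)
4.850 W × (1 hp / 745.7 W) = 0.006505 hp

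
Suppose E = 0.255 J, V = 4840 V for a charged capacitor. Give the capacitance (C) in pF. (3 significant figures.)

Solving E = ½C·V² for C: C = 2E/V².
E = 0.255 J; V = 4840 V.
C = 2.177×10^-8 F
2.177×10^-8 F × (1 pF / 1.000×10^-12 F) = 21771 pF

21800 pF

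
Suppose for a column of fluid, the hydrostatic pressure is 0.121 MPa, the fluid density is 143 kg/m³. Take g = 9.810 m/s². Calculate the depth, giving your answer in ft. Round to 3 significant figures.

Solving P = ρ·g·h for h: h = P/(ρ·g).
P = 0.121 MPa = 1.210×10^5 Pa; ρ = 143 kg/m³; g = 9.810 m/s².
h = 86.25 m
86.25 m × (1 ft / 0.3048 m) = 283.0 ft

283 ft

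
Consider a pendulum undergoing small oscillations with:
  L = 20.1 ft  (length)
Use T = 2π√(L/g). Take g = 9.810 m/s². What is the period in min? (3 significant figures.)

0.0828 min

T is given directly by: T = 2π√(L/g).
L = 20.1 ft = 6.126 m; g = 9.810 m/s².
T = 4.965 s
4.965 s × (1 min / 60.00 s) = 0.08276 min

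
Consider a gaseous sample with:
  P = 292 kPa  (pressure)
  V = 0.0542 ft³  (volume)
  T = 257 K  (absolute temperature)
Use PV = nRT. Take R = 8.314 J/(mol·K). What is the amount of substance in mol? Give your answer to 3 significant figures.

From the ideal-gas law: n = PV/(RT).
P = 292 kPa = 2.920×10^5 Pa; V = 0.0542 ft³ = 0.001535 m³; T = 257 K; R = 8.314 J/(mol·K).
n = 0.2097 mol

0.210 mol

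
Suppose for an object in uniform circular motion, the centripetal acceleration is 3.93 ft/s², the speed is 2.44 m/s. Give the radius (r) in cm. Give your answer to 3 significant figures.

497 cm

Solving a = v²/r for r: r = v²/a.
a = 3.93 ft/s² = 1.198 m/s²; v = 2.44 m/s.
r = 4.970 m
4.970 m × (1 cm / 0.01000 m) = 497.0 cm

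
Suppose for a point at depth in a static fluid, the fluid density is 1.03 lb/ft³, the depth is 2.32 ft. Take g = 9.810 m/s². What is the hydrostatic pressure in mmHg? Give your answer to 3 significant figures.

Directly: P = ρgh.
ρ = 1.03 lb/ft³ = 16.50 kg/m³; h = 2.32 ft = 0.7071 m; g = 9.810 m/s².
P = 114.5 Pa  (the unit combination reduces to kg/(m·s²) = Pa)
114.5 Pa × (1 mmHg / 133.3 Pa) = 0.8585 mmHg

0.858 mmHg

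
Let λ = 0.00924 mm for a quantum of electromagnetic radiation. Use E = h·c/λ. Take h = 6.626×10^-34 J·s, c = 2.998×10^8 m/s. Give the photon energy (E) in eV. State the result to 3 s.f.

Directly: E = hc/λ.
λ = 0.00924 mm = 9.240×10^-6 m; h = 6.626×10^-34 J·s; c = 2.998×10^8 m/s.
E = 2.150×10^-20 J  (the unit combination reduces to kg·m²/s² = J)
2.150×10^-20 J × (1 eV / 1.602×10^-19 J) = 0.1342 eV

0.134 eV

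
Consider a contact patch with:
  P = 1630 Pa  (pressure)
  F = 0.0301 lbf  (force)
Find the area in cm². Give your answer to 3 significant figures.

Rearranging: A = F/P.
P = 1630 Pa; F = 0.0301 lbf = 0.1339 N.
A = 8.214×10^-5 m²
8.214×10^-5 m² × (1 cm² / 1.000×10^-4 m²) = 0.8214 cm²

0.821 cm²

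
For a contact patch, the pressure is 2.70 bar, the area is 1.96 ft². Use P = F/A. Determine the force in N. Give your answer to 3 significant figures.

49200 N

Solving P = F/A for F: F = P·A.
P = 2.70 bar = 2.700×10^5 Pa; A = 1.96 ft² = 0.1821 m².
F = 49164 N  (the unit combination reduces to kg·m/s² = N)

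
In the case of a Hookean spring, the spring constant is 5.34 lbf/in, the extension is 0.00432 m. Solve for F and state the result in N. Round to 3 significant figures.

4.04 N

F is given directly by: F = kx.
k = 5.34 lbf/in = 935.2 N/m; x = 0.00432 m.
F = 4.040 N  (the unit combination reduces to kg·m/s² = N)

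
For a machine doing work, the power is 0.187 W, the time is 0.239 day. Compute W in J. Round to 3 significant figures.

3860 J

Rearranging P = W/t for W: W = P·t.
P = 0.187 W; t = 0.239 day = 20650 s.
W = 3861 J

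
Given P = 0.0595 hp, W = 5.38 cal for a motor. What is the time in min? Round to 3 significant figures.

Rearranging: t = W/P.
P = 0.0595 hp = 44.37 W; W = 5.38 cal = 22.51 J.
t = 0.5073 s
0.5073 s × (1 min / 60.00 s) = 0.008456 min

0.00846 min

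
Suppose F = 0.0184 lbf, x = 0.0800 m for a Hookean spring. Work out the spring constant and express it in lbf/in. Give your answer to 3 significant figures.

0.00584 lbf/in

From Hooke's law: k = F/x.
F = 0.0184 lbf = 0.08185 N; x = 0.0800 m.
k = 1.023 N/m
1.023 N/m × (1 lbf/in / 175.1 N/m) = 0.005842 lbf/in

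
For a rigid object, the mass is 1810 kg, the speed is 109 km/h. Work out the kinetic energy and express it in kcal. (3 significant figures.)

KE is given directly by: KE = ½mv².
m = 1810 kg; v = 109 km/h = 30.28 m/s.
KE = 8.297×10^5 J  (the unit combination reduces to kg·m²/s² = J)
8.297×10^5 J × (1 kcal / 4184 J) = 198.3 kcal

198 kcal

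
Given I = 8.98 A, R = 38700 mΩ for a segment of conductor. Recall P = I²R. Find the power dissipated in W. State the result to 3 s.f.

3120 W

P is given directly by: P = I²R.
I = 8.98 A; R = 38700 mΩ = 38.70 Ω.
P = 3121 W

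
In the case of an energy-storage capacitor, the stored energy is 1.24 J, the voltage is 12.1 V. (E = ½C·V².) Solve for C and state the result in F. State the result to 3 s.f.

Rearranging E = ½C·V² for C: C = 2E/V².
E = 1.24 J; V = 12.1 V.
C = 0.01694 F

0.0169 F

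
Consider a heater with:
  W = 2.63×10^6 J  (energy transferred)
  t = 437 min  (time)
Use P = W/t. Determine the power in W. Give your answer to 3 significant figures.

Directly: P = W/t.
W = 2.63×10^6 J; t = 437 min = 26220 s.
P = 100.3 W

100 W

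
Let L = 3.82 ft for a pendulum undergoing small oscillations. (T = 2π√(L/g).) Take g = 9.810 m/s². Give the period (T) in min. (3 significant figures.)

T is given directly by: T = 2π√(L/g).
L = 3.82 ft = 1.164 m; g = 9.810 m/s².
T = 2.165 s
2.165 s × (1 min / 60.00 s) = 0.03608 min

0.0361 min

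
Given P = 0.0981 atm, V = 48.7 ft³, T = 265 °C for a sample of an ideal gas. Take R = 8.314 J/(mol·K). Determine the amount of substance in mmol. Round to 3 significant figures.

3060 mmol

From the ideal-gas law: n = PV/(RT).
P = 0.0981 atm = 9940 Pa; V = 48.7 ft³ = 1.379 m³; T = 265 °C = 538.1 K; R = 8.314 J/(mol·K).
n = 3.064 mol
3.064 mol × (1 mmol / 0.001000 mol) = 3064 mmol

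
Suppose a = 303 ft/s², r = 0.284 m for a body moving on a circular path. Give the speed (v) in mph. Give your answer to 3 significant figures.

Rearranging: v = √(a·r).
a = 303 ft/s² = 92.35 m/s²; r = 0.284 m.
v = 5.121 m/s
5.121 m/s × (1 mph / 0.4470 m/s) = 11.46 mph

11.5 mph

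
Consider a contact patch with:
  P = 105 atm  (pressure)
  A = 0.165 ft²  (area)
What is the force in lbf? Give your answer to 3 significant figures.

36700 lbf

Rearranging P = F/A for F: F = P·A.
P = 105 atm = 1.064×10^7 Pa; A = 0.165 ft² = 0.01533 m².
F = 1.631×10^5 N  (the unit combination reduces to kg·m/s² = N)
1.631×10^5 N × (1 lbf / 4.448 N) = 36663 lbf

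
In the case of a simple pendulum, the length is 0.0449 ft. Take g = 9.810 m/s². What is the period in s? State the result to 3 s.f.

0.235 s

T is given directly by: T = 2π√(L/g).
L = 0.0449 ft = 0.01369 m; g = 9.810 m/s².
T = 0.2347 s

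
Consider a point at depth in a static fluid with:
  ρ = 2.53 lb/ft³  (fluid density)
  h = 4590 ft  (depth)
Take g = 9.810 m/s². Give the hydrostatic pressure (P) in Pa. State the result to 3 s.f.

P is given directly by: P = ρgh.
ρ = 2.53 lb/ft³ = 40.53 kg/m³; h = 4590 ft = 1399 m; g = 9.810 m/s².
P = 5.562×10^5 Pa  (the unit combination reduces to kg/(m·s²) = Pa)

5.56×10^5 Pa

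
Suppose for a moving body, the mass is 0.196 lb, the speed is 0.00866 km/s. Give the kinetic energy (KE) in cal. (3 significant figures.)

Directly: KE = ½mv².
m = 0.196 lb = 0.08890 kg; v = 0.00866 km/s = 8.660 m/s.
KE = 3.334 J  (the unit combination reduces to kg·m²/s² = J)
3.334 J × (1 cal / 4.184 J) = 0.7968 cal

0.797 cal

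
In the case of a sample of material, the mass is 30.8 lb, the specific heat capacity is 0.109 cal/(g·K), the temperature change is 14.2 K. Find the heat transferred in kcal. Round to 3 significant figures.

Directly: Q = mcΔT.
m = 30.8 lb = 13.97 kg; c = 0.109 cal/(g·K) = 456.1 J/(kg·K); ΔT = 14.2 K.
Q = 90474 J
90474 J × (1 kcal / 4184 J) = 21.62 kcal

21.6 kcal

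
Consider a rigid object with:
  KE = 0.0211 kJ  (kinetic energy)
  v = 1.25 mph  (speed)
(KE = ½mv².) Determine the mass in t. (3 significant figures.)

0.135 t

Rearranging KE = ½mv² for m: m = 2·KE/v².
KE = 0.0211 kJ = 21.10 J; v = 1.25 mph = 0.5588 m/s.
m = 135.1 kg
135.1 kg × (1 t / 1000 kg) = 0.1351 t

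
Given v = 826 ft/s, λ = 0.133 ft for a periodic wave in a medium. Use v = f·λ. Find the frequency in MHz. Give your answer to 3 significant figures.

Solving v = f·λ for f: f = v/λ.
v = 826 ft/s = 251.8 m/s; λ = 0.133 ft = 0.04054 m.
f = 6211 Hz
6211 Hz × (1 MHz / 1.000×10^6 Hz) = 0.006211 MHz

0.00621 MHz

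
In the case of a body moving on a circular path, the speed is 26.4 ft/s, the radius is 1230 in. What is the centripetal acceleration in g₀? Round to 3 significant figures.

0.211 g₀

a is given directly by: a = v²/r.
v = 26.4 ft/s = 8.047 m/s; r = 1230 in = 31.24 m.
a = 2.073 m/s²
2.073 m/s² × (1 g₀ / 9.807 m/s²) = 0.2113 g₀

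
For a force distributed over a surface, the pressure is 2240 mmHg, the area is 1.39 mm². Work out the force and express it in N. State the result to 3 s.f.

Rearranging P = F/A for F: F = P·A.
P = 2240 mmHg = 2.986×10^5 Pa; A = 1.39 mm² = 1.390×10^-6 m².
F = 0.4151 N  (the unit combination reduces to kg·m/s² = N)

0.415 N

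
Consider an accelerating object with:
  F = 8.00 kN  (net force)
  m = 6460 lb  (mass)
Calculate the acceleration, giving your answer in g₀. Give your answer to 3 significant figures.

From Newton's second law: a = F/m.
F = 8.00 kN = 8000 N; m = 6460 lb = 2930 kg.
a = 2.730 m/s²
2.730 m/s² × (1 g₀ / 9.807 m/s²) = 0.2784 g₀

0.278 g₀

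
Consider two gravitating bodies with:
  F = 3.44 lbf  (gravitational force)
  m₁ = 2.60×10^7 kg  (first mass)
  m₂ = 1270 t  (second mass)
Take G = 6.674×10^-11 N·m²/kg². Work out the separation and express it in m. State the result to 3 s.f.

12.0 m

From Newton's law of gravitation: r = √(G·m₁m₂/F).
F = 3.44 lbf = 15.30 N; m₁ = 2.60×10^7 kg; m₂ = 1270 t = 1.270×10^6 kg; G = 6.674×10^-11 N·m²/kg².
r = 12.00 m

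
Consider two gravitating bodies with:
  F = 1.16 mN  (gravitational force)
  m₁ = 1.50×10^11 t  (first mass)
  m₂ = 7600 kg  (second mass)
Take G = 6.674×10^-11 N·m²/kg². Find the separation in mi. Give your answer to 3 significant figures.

Solving F = G·m₁·m₂/r² for r: r = √(G·m₁m₂/F).
F = 1.16 mN = 0.001160 N; m₁ = 1.50×10^11 t = 1.500×10^14 kg; m₂ = 7600 kg; G = 6.674×10^-11 N·m²/kg².
r = 2.561×10^5 m
2.561×10^5 m × (1 mi / 1609 m) = 159.1 mi

159 mi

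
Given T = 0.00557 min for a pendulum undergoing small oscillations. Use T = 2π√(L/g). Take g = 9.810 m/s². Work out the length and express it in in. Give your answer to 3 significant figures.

1.09 in

Rearranging T = 2π√(L/g) for L: L = g·(T/2π)².
T = 0.00557 min = 0.3342 s; g = 9.810 m/s².
L = 0.02775 m
0.02775 m × (1 in / 0.02540 m) = 1.093 in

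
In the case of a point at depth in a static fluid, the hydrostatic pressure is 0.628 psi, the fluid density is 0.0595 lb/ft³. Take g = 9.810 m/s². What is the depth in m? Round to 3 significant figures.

Rearranging: h = P/(ρ·g).
P = 0.628 psi = 4330 Pa; ρ = 0.0595 lb/ft³ = 0.9531 kg/m³; g = 9.810 m/s².
h = 463.1 m

463 m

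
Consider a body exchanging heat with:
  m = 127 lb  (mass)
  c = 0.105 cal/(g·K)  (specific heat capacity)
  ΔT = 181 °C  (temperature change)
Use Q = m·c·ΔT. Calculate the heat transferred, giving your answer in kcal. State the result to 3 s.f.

Directly: Q = mcΔT.
m = 127 lb = 57.61 kg; c = 0.105 cal/(g·K) = 439.3 J/(kg·K); ΔT = 181 °C = 181.0 K.
Q = 4.581×10^6 J
4.581×10^6 J × (1 kcal / 4184 J) = 1095 kcal

1090 kcal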